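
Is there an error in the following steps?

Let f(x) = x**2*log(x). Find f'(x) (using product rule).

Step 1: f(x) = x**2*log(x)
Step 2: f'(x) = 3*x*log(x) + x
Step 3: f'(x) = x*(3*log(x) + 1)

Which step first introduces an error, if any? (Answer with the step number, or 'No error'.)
Step 2

Step 2 is incorrect due to a wrong coefficient.
The step shows: 3*x*log(x) + x
The correct value should be: 2*x*log(x) + x

Explanation: The coefficient 2 was incorrectly written as 3: the term 2*x*log(x) was incorrectly written as 3*x*log(x)
The later steps are derived from this incorrect expression, so the error originates in Step 2.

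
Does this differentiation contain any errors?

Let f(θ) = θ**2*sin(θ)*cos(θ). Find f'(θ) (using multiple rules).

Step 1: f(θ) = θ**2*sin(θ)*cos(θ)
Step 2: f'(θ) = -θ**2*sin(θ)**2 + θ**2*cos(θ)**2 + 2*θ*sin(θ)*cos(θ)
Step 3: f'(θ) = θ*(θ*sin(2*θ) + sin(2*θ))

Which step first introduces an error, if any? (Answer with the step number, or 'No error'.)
Step 3

Step 3 is incorrect due to a wrong trig function.
The step shows: θ*(θ*sin(2*θ) + sin(2*θ))
The correct value should be: θ*(θ*cos(2*θ) + sin(2*θ))

Explanation: cos(2*θ) was incorrectly written as sin(2*θ): the term θ*(θ*cos(2*θ) + sin(2*θ)) was incorrectly written as θ*(θ*sin(2*θ) + sin(2*θ))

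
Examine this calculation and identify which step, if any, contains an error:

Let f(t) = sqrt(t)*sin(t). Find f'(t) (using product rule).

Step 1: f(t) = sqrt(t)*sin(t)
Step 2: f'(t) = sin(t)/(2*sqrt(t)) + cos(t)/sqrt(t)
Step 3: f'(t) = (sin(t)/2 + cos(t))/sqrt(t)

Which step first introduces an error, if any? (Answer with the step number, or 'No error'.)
Step 2

Step 2 is incorrect due to a wrong exponent.
The step shows: sin(t)/(2*sqrt(t)) + cos(t)/sqrt(t)
The correct value should be: sqrt(t)*cos(t) + sin(t)/(2*sqrt(t))

Explanation: The exponent 1/2 on t was incorrectly written as -1/2: the term sqrt(t)*cos(t) was incorrectly written as cos(t)/sqrt(t)
The later steps are derived from this incorrect expression, so the error originates in Step 2.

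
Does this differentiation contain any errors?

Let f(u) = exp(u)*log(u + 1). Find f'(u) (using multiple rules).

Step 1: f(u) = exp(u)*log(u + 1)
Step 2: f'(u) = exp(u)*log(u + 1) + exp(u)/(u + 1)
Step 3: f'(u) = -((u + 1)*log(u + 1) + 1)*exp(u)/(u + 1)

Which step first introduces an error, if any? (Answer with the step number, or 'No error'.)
Step 3

Step 3 is incorrect due to a sign flip.
The step shows: -((u + 1)*log(u + 1) + 1)*exp(u)/(u + 1)
The correct value should be: ((u + 1)*log(u + 1) + 1)*exp(u)/(u + 1)

Explanation: The sign of the whole expression was flipped: the term ((u + 1)*log(u + 1) + 1)*exp(u)/(u + 1) was incorrectly written as -((u + 1)*log(u + 1) + 1)*exp(u)/(u + 1)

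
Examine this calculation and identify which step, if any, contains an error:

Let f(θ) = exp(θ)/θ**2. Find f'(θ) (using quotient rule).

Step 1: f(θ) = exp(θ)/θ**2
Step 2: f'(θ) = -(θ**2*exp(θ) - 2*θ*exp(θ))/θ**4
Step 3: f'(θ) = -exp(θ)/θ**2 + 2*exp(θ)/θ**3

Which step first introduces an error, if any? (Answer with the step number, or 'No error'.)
Step 2

Step 2 is incorrect due to a sign flip.
The step shows: -(θ**2*exp(θ) - 2*θ*exp(θ))/θ**4
The correct value should be: (θ**2*exp(θ) - 2*θ*exp(θ))/θ**4

Explanation: The sign of the whole expression was flipped: the term (θ**2*exp(θ) - 2*θ*exp(θ))/θ**4 was incorrectly written as -(θ**2*exp(θ) - 2*θ*exp(θ))/θ**4
The later steps are derived from this incorrect expression, so the error originates in Step 2.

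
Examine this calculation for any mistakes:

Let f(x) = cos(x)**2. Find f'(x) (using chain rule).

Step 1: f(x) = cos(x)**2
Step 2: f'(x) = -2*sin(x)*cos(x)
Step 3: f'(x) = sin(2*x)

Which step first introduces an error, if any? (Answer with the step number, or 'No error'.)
Step 3

Step 3 is incorrect due to a sign flip.
The step shows: sin(2*x)
The correct value should be: -sin(2*x)

Explanation: The sign of the whole expression was flipped: the term -sin(2*x) was incorrectly written as sin(2*x)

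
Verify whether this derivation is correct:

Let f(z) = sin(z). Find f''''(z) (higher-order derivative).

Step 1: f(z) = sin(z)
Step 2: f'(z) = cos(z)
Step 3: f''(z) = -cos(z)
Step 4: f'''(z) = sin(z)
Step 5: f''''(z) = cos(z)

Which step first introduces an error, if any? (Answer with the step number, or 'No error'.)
Step 3

Step 3 is incorrect due to a wrong trig function.
The step shows: -cos(z)
The correct value should be: -sin(z)

Explanation: sin(z) was incorrectly written as cos(z): the term -sin(z) was incorrectly written as -cos(z)
The later steps are derived from this incorrect expression, so the error originates in Step 3.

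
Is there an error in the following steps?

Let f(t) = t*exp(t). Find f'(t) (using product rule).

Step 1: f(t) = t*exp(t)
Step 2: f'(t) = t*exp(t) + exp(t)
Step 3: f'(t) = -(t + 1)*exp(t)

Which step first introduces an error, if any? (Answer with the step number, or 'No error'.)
Step 3

Step 3 is incorrect due to a sign flip.
The step shows: -(t + 1)*exp(t)
The correct value should be: (t + 1)*exp(t)

Explanation: The sign of the whole expression was flipped: the term (t + 1)*exp(t) was incorrectly written as -(t + 1)*exp(t)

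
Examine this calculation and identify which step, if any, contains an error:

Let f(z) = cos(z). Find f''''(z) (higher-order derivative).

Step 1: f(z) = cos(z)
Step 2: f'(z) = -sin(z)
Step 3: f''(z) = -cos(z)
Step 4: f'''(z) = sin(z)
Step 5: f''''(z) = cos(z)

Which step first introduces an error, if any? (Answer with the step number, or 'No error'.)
No error

All steps in this derivation are correct.
The final answer f''''(z) = cos(z) is valid.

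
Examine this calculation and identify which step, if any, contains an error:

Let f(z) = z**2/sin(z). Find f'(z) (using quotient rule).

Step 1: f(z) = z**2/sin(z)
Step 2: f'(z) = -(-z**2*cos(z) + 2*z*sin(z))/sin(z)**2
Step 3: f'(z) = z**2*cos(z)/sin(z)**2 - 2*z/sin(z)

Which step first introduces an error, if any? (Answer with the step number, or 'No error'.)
Step 2

Step 2 is incorrect due to a sign flip.
The step shows: -(-z**2*cos(z) + 2*z*sin(z))/sin(z)**2
The correct value should be: (-z**2*cos(z) + 2*z*sin(z))/sin(z)**2

Explanation: The sign of the whole expression was flipped: the term (-z**2*cos(z) + 2*z*sin(z))/sin(z)**2 was incorrectly written as -(-z**2*cos(z) + 2*z*sin(z))/sin(z)**2
The later steps are derived from this incorrect expression, so the error originates in Step 2.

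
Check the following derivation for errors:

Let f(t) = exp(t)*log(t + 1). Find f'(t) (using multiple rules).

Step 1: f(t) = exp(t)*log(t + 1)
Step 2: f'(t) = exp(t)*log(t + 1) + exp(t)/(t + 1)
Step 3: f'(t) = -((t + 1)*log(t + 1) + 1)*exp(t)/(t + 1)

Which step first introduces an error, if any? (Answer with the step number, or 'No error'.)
Step 3

Step 3 is incorrect due to a sign flip.
The step shows: -((t + 1)*log(t + 1) + 1)*exp(t)/(t + 1)
The correct value should be: ((t + 1)*log(t + 1) + 1)*exp(t)/(t + 1)

Explanation: The sign of the whole expression was flipped: the term ((t + 1)*log(t + 1) + 1)*exp(t)/(t + 1) was incorrectly written as -((t + 1)*log(t + 1) + 1)*exp(t)/(t + 1)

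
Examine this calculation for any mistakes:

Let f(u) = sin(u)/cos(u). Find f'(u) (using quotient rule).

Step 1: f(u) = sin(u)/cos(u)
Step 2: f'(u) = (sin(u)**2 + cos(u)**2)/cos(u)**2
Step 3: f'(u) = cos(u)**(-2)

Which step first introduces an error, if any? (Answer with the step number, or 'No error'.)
No error

All steps in this derivation are correct.
The final answer f'(u) = cos(u)**(-2) is valid.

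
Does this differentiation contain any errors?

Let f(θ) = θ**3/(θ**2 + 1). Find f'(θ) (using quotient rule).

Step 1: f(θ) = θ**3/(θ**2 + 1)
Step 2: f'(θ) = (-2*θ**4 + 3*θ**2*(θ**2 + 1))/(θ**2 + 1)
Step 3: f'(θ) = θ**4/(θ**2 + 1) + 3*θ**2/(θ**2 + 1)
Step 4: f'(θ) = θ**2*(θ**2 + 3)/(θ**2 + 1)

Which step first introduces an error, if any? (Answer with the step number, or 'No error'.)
Step 2

Step 2 is incorrect due to a wrong exponent.
The step shows: (-2*θ**4 + 3*θ**2*(θ**2 + 1))/(θ**2 + 1)
The correct value should be: (-2*θ**4 + 3*θ**2*(θ**2 + 1))/(θ**2 + 1)**2

Explanation: The exponent -2 on θ**2 + 1 was incorrectly written as -1: the term (-2*θ**4 + 3*θ**2*(θ**2 + 1))/(θ**2 + 1)**2 was incorrectly written as (-2*θ**4 + 3*θ**2*(θ**2 + 1))/(θ**2 + 1)
The later steps are derived from this incorrect expression, so the error originates in Step 2.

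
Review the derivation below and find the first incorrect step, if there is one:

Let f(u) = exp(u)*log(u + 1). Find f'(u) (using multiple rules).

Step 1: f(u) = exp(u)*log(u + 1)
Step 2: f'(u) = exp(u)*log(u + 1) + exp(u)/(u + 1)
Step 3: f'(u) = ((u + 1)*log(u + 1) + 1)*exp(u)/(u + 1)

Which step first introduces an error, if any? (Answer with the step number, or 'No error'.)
No error

All steps in this derivation are correct.
The final answer f'(u) = ((u + 1)*log(u + 1) + 1)*exp(u)/(u + 1) is valid.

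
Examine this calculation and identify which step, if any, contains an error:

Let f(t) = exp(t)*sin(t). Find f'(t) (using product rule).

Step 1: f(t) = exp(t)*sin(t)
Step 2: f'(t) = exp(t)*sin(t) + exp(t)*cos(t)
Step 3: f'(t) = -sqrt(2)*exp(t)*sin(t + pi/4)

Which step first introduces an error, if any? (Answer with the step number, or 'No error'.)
Step 3

Step 3 is incorrect due to a sign flip.
The step shows: -sqrt(2)*exp(t)*sin(t + pi/4)
The correct value should be: sqrt(2)*exp(t)*sin(t + pi/4)

Explanation: The sign of the whole expression was flipped: the term sqrt(2)*exp(t)*sin(t + pi/4) was incorrectly written as -sqrt(2)*exp(t)*sin(t + pi/4)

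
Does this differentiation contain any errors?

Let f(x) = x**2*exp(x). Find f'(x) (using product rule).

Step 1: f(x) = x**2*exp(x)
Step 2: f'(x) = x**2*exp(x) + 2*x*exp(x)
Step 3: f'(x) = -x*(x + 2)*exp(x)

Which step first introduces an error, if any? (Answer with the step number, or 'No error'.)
Step 3

Step 3 is incorrect due to a sign flip.
The step shows: -x*(x + 2)*exp(x)
The correct value should be: x*(x + 2)*exp(x)

Explanation: The sign of the whole expression was flipped: the term x*(x + 2)*exp(x) was incorrectly written as -x*(x + 2)*exp(x)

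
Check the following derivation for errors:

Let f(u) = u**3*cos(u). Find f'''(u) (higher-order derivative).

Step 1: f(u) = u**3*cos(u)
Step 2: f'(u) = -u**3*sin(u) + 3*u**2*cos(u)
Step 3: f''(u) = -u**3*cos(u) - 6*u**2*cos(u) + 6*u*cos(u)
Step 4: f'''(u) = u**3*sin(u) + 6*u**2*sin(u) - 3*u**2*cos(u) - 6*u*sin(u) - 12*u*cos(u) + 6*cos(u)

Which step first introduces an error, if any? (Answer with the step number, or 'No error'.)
Step 3

Step 3 is incorrect due to a wrong trig function.
The step shows: -u**3*cos(u) - 6*u**2*cos(u) + 6*u*cos(u)
The correct value should be: -u**3*cos(u) - 6*u**2*sin(u) + 6*u*cos(u)

Explanation: sin(u) was incorrectly written as cos(u): the term -6*u**2*sin(u) was incorrectly written as -6*u**2*cos(u)
The later steps are derived from this incorrect expression, so the error originates in Step 3.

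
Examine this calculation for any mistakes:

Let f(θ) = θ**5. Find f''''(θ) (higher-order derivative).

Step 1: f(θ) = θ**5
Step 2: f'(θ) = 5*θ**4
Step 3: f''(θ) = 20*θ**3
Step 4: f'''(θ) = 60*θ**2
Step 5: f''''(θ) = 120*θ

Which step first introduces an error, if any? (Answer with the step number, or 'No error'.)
No error

All steps in this derivation are correct.
The final answer f''''(θ) = 120*θ is valid.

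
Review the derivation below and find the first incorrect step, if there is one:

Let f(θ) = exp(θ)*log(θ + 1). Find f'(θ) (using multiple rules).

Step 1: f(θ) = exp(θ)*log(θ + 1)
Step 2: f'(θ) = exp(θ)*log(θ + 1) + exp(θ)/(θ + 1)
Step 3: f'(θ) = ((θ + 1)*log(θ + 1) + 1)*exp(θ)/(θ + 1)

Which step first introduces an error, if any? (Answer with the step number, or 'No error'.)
No error

All steps in this derivation are correct.
The final answer f'(θ) = ((θ + 1)*log(θ + 1) + 1)*exp(θ)/(θ + 1) is valid.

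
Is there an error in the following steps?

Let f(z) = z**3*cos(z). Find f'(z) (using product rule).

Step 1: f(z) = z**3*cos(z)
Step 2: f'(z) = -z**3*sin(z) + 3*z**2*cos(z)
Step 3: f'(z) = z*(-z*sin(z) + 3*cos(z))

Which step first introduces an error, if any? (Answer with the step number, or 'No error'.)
Step 3

Step 3 is incorrect due to a wrong exponent.
The step shows: z*(-z*sin(z) + 3*cos(z))
The correct value should be: z**2*(-z*sin(z) + 3*cos(z))

Explanation: The exponent 2 on z was incorrectly written as 1: the term z**2*(-z*sin(z) + 3*cos(z)) was incorrectly written as z*(-z*sin(z) + 3*cos(z))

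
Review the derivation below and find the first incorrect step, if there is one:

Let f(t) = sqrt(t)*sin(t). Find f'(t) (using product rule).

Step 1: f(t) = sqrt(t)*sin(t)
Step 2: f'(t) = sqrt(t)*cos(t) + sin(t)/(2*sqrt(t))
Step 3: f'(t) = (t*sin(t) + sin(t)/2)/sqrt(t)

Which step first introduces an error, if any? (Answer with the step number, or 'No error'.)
Step 3

Step 3 is incorrect due to a wrong trig function.
The step shows: (t*sin(t) + sin(t)/2)/sqrt(t)
The correct value should be: (t*cos(t) + sin(t)/2)/sqrt(t)

Explanation: cos(t) was incorrectly written as sin(t): the term (t*cos(t) + sin(t)/2)/sqrt(t) was incorrectly written as (t*sin(t) + sin(t)/2)/sqrt(t)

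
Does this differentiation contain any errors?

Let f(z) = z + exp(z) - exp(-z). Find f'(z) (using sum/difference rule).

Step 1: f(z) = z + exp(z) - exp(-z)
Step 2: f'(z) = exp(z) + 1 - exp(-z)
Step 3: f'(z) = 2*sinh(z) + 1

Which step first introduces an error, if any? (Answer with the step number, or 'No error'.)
Step 2

Step 2 is incorrect due to a sign flip.
The step shows: exp(z) + 1 - exp(-z)
The correct value should be: exp(z) + 1 + exp(-z)

Explanation: The sign of one term was flipped: the term exp(-z) was incorrectly written as -exp(-z)
The later steps are derived from this incorrect expression, so the error originates in Step 2.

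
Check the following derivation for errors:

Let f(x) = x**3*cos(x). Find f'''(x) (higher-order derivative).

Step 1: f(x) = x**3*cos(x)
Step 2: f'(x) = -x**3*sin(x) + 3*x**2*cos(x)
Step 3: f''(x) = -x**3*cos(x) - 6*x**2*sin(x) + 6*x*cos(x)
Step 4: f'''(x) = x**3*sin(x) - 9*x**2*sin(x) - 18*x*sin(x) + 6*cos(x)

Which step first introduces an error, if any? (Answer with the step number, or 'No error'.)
Step 4

Step 4 is incorrect due to a wrong trig function.
The step shows: x**3*sin(x) - 9*x**2*sin(x) - 18*x*sin(x) + 6*cos(x)
The correct value should be: x**3*sin(x) - 9*x**2*cos(x) - 18*x*sin(x) + 6*cos(x)

Explanation: cos(x) was incorrectly written as sin(x): the term -9*x**2*cos(x) was incorrectly written as -9*x**2*sin(x)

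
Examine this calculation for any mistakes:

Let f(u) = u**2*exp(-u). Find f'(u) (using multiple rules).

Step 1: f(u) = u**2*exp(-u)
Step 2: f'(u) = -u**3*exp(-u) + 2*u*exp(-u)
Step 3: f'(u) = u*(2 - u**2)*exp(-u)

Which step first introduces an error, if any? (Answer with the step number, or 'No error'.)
Step 2

Step 2 is incorrect due to a wrong exponent.
The step shows: -u**3*exp(-u) + 2*u*exp(-u)
The correct value should be: -u**2*exp(-u) + 2*u*exp(-u)

Explanation: The exponent 2 on u was incorrectly written as 3: the term -u**2*exp(-u) was incorrectly written as -u**3*exp(-u)
The later steps are derived from this incorrect expression, so the error originates in Step 2.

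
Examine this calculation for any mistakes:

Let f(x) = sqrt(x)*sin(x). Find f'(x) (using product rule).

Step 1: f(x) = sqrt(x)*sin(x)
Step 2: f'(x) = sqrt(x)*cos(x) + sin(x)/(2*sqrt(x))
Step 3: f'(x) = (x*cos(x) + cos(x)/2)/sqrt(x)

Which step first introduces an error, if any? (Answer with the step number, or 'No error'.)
Step 3

Step 3 is incorrect due to a wrong trig function.
The step shows: (x*cos(x) + cos(x)/2)/sqrt(x)
The correct value should be: (x*cos(x) + sin(x)/2)/sqrt(x)

Explanation: sin(x) was incorrectly written as cos(x): the term (x*cos(x) + sin(x)/2)/sqrt(x) was incorrectly written as (x*cos(x) + cos(x)/2)/sqrt(x)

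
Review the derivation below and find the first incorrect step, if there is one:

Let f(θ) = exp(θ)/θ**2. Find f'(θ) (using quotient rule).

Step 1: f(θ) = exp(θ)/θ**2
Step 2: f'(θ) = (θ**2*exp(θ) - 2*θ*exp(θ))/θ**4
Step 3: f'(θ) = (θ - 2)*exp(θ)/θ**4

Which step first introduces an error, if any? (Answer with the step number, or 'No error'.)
Step 3

Step 3 is incorrect due to a wrong exponent.
The step shows: (θ - 2)*exp(θ)/θ**4
The correct value should be: (θ - 2)*exp(θ)/θ**3

Explanation: The exponent -3 on θ was incorrectly written as -4: the term (θ - 2)*exp(θ)/θ**3 was incorrectly written as (θ - 2)*exp(θ)/θ**4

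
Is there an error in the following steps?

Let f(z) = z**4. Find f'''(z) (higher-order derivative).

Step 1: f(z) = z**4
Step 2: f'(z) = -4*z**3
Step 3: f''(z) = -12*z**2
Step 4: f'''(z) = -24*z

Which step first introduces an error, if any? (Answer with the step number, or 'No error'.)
Step 2

Step 2 is incorrect due to a sign flip.
The step shows: -4*z**3
The correct value should be: 4*z**3

Explanation: The sign of the whole expression was flipped: the term 4*z**3 was incorrectly written as -4*z**3
The later steps are derived from this incorrect expression, so the error originates in Step 2.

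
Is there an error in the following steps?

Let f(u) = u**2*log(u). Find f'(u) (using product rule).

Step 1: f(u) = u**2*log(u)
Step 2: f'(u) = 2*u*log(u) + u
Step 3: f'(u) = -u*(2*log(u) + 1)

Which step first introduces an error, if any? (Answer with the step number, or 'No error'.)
Step 3

Step 3 is incorrect due to a sign flip.
The step shows: -u*(2*log(u) + 1)
The correct value should be: u*(2*log(u) + 1)

Explanation: The sign of the whole expression was flipped: the term u*(2*log(u) + 1) was incorrectly written as -u*(2*log(u) + 1)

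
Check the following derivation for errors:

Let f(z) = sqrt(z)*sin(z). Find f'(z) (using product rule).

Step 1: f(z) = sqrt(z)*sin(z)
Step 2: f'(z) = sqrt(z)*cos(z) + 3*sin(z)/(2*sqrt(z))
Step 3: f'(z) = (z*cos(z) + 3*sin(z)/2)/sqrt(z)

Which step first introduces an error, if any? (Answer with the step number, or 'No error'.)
Step 2

Step 2 is incorrect due to a wrong coefficient.
The step shows: sqrt(z)*cos(z) + 3*sin(z)/(2*sqrt(z))
The correct value should be: sqrt(z)*cos(z) + sin(z)/(2*sqrt(z))

Explanation: The coefficient 1/2 was incorrectly written as 3/2: the term sin(z)/(2*sqrt(z)) was incorrectly written as 3*sin(z)/(2*sqrt(z))
The later steps are derived from this incorrect expression, so the error originates in Step 2.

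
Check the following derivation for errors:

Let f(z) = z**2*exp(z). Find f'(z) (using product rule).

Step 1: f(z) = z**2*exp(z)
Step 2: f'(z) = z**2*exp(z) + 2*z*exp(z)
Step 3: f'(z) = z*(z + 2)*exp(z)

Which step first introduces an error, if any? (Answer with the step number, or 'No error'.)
No error

All steps in this derivation are correct.
The final answer f'(z) = z*(z + 2)*exp(z) is valid.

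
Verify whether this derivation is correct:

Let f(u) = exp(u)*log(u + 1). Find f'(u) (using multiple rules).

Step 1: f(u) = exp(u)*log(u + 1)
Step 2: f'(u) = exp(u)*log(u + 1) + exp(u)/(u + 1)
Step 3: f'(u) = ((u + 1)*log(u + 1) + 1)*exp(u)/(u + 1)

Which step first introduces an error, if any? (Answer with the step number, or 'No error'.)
No error

All steps in this derivation are correct.
The final answer f'(u) = ((u + 1)*log(u + 1) + 1)*exp(u)/(u + 1) is valid.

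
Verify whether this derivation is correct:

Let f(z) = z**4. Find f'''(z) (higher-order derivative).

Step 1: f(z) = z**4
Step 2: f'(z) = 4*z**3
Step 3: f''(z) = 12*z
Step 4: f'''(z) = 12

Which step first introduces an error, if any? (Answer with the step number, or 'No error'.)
Step 3

Step 3 is incorrect due to a wrong exponent.
The step shows: 12*z
The correct value should be: 12*z**2

Explanation: The exponent 2 on z was incorrectly written as 1: the term 12*z**2 was incorrectly written as 12*z
The later steps are derived from this incorrect expression, so the error originates in Step 3.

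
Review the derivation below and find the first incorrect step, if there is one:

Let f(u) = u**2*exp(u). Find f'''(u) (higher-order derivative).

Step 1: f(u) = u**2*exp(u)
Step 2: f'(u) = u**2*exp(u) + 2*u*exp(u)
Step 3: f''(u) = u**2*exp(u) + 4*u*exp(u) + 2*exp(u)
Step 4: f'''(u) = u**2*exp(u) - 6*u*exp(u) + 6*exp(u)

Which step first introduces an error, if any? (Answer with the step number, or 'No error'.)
Step 4

Step 4 is incorrect due to a sign flip.
The step shows: u**2*exp(u) - 6*u*exp(u) + 6*exp(u)
The correct value should be: u**2*exp(u) + 6*u*exp(u) + 6*exp(u)

Explanation: The sign of one term was flipped: the term 6*u*exp(u) was incorrectly written as -6*u*exp(u)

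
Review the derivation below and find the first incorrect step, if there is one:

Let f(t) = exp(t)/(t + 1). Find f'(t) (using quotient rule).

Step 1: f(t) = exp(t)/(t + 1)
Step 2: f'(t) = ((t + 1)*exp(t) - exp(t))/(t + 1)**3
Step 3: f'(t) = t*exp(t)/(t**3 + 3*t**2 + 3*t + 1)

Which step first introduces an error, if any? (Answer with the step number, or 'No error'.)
Step 2

Step 2 is incorrect due to a wrong exponent.
The step shows: ((t + 1)*exp(t) - exp(t))/(t + 1)**3
The correct value should be: ((t + 1)*exp(t) - exp(t))/(t + 1)**2

Explanation: The exponent -2 on t + 1 was incorrectly written as -3: the term ((t + 1)*exp(t) - exp(t))/(t + 1)**2 was incorrectly written as ((t + 1)*exp(t) - exp(t))/(t + 1)**3
The later steps are derived from this incorrect expression, so the error originates in Step 2.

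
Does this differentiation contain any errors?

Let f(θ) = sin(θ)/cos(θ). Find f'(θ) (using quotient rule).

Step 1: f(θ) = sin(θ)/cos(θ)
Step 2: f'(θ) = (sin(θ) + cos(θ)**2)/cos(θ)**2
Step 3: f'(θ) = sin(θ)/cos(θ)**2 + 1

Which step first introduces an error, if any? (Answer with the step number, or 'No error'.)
Step 2

Step 2 is incorrect due to a wrong exponent.
The step shows: (sin(θ) + cos(θ)**2)/cos(θ)**2
The correct value should be: (sin(θ)**2 + cos(θ)**2)/cos(θ)**2

Explanation: The exponent 2 on sin(θ) was incorrectly written as 1: the term (sin(θ)**2 + cos(θ)**2)/cos(θ)**2 was incorrectly written as (sin(θ) + cos(θ)**2)/cos(θ)**2
The later steps are derived from this incorrect expression, so the error originates in Step 2.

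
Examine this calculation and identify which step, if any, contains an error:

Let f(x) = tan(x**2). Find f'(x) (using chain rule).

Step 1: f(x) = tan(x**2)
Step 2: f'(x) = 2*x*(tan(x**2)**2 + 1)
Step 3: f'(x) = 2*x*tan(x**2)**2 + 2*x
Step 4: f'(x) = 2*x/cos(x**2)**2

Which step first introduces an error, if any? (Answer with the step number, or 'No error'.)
No error

All steps in this derivation are correct.
The final answer f'(x) = 2*x/cos(x**2)**2 is valid.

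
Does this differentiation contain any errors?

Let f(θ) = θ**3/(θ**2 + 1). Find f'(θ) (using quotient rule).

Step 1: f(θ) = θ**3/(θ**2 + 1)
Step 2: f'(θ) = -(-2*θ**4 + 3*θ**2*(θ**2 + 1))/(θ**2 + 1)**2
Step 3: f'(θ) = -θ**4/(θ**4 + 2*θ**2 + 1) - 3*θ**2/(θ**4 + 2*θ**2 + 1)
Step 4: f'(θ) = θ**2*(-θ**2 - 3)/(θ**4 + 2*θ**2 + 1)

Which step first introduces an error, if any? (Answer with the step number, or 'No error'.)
Step 2

Step 2 is incorrect due to a sign flip.
The step shows: -(-2*θ**4 + 3*θ**2*(θ**2 + 1))/(θ**2 + 1)**2
The correct value should be: (-2*θ**4 + 3*θ**2*(θ**2 + 1))/(θ**2 + 1)**2

Explanation: The sign of the whole expression was flipped: the term (-2*θ**4 + 3*θ**2*(θ**2 + 1))/(θ**2 + 1)**2 was incorrectly written as -(-2*θ**4 + 3*θ**2*(θ**2 + 1))/(θ**2 + 1)**2
The later steps are derived from this incorrect expression, so the error originates in Step 2.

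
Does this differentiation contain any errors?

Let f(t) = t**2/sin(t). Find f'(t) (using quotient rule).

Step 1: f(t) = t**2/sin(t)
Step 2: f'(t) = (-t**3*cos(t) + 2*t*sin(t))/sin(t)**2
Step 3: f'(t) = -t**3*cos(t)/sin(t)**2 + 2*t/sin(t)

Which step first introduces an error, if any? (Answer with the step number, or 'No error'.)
Step 2

Step 2 is incorrect due to a wrong exponent.
The step shows: (-t**3*cos(t) + 2*t*sin(t))/sin(t)**2
The correct value should be: (-t**2*cos(t) + 2*t*sin(t))/sin(t)**2

Explanation: The exponent 2 on t was incorrectly written as 3: the term (-t**2*cos(t) + 2*t*sin(t))/sin(t)**2 was incorrectly written as (-t**3*cos(t) + 2*t*sin(t))/sin(t)**2
The later steps are derived from this incorrect expression, so the error originates in Step 2.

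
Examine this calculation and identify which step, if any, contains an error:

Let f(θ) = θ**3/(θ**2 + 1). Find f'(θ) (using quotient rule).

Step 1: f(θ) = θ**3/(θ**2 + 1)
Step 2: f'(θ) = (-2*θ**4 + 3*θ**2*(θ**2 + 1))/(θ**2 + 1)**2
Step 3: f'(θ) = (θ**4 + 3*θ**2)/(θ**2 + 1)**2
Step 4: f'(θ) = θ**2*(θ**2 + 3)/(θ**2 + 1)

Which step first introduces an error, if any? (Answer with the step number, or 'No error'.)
Step 4

Step 4 is incorrect due to a wrong exponent.
The step shows: θ**2*(θ**2 + 3)/(θ**2 + 1)
The correct value should be: θ**2*(θ**2 + 3)/(θ**2 + 1)**2

Explanation: The exponent -2 on θ**2 + 1 was incorrectly written as -1: the term θ**2*(θ**2 + 3)/(θ**2 + 1)**2 was incorrectly written as θ**2*(θ**2 + 3)/(θ**2 + 1)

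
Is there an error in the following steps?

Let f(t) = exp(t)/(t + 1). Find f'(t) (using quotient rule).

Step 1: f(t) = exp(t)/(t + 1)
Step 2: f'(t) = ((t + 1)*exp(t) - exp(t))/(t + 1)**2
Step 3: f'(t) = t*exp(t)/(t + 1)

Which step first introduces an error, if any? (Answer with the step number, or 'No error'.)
Step 3

Step 3 is incorrect due to a wrong exponent.
The step shows: t*exp(t)/(t + 1)
The correct value should be: t*exp(t)/(t + 1)**2

Explanation: The exponent -2 on t + 1 was incorrectly written as -1: the term t*exp(t)/(t + 1)**2 was incorrectly written as t*exp(t)/(t + 1)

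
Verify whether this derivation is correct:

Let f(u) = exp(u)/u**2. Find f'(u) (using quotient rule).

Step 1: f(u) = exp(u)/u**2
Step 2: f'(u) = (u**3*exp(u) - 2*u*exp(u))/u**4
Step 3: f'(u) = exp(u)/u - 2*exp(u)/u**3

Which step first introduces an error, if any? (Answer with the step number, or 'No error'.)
Step 2

Step 2 is incorrect due to a wrong exponent.
The step shows: (u**3*exp(u) - 2*u*exp(u))/u**4
The correct value should be: (u**2*exp(u) - 2*u*exp(u))/u**4

Explanation: The exponent 2 on u was incorrectly written as 3: the term (u**2*exp(u) - 2*u*exp(u))/u**4 was incorrectly written as (u**3*exp(u) - 2*u*exp(u))/u**4
The later steps are derived from this incorrect expression, so the error originates in Step 2.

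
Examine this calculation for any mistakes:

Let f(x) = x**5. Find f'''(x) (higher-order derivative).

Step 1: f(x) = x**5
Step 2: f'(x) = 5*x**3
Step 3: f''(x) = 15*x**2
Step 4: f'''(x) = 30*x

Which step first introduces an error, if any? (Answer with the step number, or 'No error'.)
Step 2

Step 2 is incorrect due to a wrong exponent.
The step shows: 5*x**3
The correct value should be: 5*x**4

Explanation: The exponent 4 on x was incorrectly written as 3: the term 5*x**4 was incorrectly written as 5*x**3
The later steps are derived from this incorrect expression, so the error originates in Step 2.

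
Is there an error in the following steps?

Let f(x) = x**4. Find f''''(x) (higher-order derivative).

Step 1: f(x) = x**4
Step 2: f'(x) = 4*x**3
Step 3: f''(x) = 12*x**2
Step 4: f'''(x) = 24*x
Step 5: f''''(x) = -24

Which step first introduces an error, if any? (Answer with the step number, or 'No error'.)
Step 5

Step 5 is incorrect due to a sign flip.
The step shows: -24
The correct value should be: 24

Explanation: The sign of the whole expression was flipped: the term 24 was incorrectly written as -24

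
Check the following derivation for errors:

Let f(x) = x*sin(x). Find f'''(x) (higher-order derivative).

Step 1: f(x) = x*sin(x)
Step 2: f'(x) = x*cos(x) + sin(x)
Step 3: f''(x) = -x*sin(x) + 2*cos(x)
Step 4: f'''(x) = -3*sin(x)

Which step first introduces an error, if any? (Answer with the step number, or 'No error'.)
Step 4

Step 4 is incorrect due to a dropped term.
The step shows: -3*sin(x)
The correct value should be: -x*cos(x) - 3*sin(x)

Explanation: A term was dropped: the term -x*cos(x) was incorrectly omitted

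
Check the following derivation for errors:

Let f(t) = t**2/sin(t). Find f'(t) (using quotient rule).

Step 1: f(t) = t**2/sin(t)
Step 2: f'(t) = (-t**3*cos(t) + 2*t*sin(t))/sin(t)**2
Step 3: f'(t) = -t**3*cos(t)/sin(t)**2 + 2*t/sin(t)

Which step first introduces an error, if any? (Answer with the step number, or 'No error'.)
Step 2

Step 2 is incorrect due to a wrong exponent.
The step shows: (-t**3*cos(t) + 2*t*sin(t))/sin(t)**2
The correct value should be: (-t**2*cos(t) + 2*t*sin(t))/sin(t)**2

Explanation: The exponent 2 on t was incorrectly written as 3: the term (-t**2*cos(t) + 2*t*sin(t))/sin(t)**2 was incorrectly written as (-t**3*cos(t) + 2*t*sin(t))/sin(t)**2
The later steps are derived from this incorrect expression, so the error originates in Step 2.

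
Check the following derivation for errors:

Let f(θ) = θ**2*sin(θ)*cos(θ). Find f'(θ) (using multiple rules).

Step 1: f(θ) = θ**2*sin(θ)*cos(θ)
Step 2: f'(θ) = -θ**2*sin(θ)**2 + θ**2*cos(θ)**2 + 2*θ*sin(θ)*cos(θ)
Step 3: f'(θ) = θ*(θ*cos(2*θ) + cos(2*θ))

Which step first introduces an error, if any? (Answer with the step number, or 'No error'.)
Step 3

Step 3 is incorrect due to a wrong trig function.
The step shows: θ*(θ*cos(2*θ) + cos(2*θ))
The correct value should be: θ*(θ*cos(2*θ) + sin(2*θ))

Explanation: sin(2*θ) was incorrectly written as cos(2*θ): the term θ*(θ*cos(2*θ) + sin(2*θ)) was incorrectly written as θ*(θ*cos(2*θ) + cos(2*θ))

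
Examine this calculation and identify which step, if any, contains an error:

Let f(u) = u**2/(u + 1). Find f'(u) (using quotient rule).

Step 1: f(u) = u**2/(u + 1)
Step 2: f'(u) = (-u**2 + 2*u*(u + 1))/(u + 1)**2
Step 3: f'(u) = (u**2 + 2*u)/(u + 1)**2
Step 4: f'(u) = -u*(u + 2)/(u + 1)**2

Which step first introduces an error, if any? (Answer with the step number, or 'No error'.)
Step 4

Step 4 is incorrect due to a sign flip.
The step shows: -u*(u + 2)/(u + 1)**2
The correct value should be: u*(u + 2)/(u + 1)**2

Explanation: The sign of the whole expression was flipped: the term u*(u + 2)/(u + 1)**2 was incorrectly written as -u*(u + 2)/(u + 1)**2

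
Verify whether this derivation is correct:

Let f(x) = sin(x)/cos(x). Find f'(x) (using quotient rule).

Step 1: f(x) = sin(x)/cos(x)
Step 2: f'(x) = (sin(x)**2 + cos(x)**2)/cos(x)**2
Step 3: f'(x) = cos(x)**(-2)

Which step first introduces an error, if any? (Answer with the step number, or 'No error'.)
No error

All steps in this derivation are correct.
The final answer f'(x) = cos(x)**(-2) is valid.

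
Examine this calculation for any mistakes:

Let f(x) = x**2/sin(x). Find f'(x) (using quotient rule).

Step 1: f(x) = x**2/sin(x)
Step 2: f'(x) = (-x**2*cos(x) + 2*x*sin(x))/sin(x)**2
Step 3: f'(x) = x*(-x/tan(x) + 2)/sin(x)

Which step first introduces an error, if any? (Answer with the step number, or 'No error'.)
No error

All steps in this derivation are correct.
The final answer f'(x) = x*(-x/tan(x) + 2)/sin(x) is valid.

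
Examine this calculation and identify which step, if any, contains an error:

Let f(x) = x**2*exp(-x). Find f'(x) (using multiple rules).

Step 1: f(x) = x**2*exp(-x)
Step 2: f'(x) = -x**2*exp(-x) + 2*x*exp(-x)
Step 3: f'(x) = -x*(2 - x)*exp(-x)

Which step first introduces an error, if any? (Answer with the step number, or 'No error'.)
Step 3

Step 3 is incorrect due to a sign flip.
The step shows: -x*(2 - x)*exp(-x)
The correct value should be: x*(2 - x)*exp(-x)

Explanation: The sign of the whole expression was flipped: the term x*(2 - x)*exp(-x) was incorrectly written as -x*(2 - x)*exp(-x)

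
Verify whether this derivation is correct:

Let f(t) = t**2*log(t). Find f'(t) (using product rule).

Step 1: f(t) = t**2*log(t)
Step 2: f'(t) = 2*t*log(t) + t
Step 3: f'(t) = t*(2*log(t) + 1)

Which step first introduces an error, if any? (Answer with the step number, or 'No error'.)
No error

All steps in this derivation are correct.
The final answer f'(t) = t*(2*log(t) + 1) is valid.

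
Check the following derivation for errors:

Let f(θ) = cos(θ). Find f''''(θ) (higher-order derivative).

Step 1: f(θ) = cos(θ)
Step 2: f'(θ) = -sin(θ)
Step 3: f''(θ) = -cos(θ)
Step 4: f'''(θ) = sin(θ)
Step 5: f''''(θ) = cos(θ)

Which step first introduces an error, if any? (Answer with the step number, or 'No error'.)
No error

All steps in this derivation are correct.
The final answer f''''(θ) = cos(θ) is valid.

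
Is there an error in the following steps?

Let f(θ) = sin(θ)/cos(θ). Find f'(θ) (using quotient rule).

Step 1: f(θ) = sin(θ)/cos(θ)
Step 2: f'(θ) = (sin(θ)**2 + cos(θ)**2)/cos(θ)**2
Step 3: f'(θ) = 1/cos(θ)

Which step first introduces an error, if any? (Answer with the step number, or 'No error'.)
Step 3

Step 3 is incorrect due to a wrong exponent.
The step shows: 1/cos(θ)
The correct value should be: cos(θ)**(-2)

Explanation: The exponent -2 on cos(θ) was incorrectly written as -1: the term cos(θ)**(-2) was incorrectly written as 1/cos(θ)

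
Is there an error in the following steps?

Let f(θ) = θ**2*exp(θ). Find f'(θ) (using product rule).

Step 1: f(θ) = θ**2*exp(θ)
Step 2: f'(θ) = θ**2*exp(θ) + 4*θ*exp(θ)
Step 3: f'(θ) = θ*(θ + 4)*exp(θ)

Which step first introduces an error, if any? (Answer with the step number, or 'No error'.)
Step 2

Step 2 is incorrect due to a wrong coefficient.
The step shows: θ**2*exp(θ) + 4*θ*exp(θ)
The correct value should be: θ**2*exp(θ) + 2*θ*exp(θ)

Explanation: The coefficient 2 was incorrectly written as 4: the term 2*θ*exp(θ) was incorrectly written as 4*θ*exp(θ)
The later steps are derived from this incorrect expression, so the error originates in Step 2.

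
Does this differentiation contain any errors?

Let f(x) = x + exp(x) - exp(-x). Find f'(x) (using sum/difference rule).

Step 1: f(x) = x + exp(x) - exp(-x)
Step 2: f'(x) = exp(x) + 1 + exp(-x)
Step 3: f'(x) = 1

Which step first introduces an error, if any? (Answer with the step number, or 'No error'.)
Step 3

Step 3 is incorrect due to a dropped term.
The step shows: 1
The correct value should be: 2*cosh(x) + 1

Explanation: A term was dropped: the term 2*cosh(x) was incorrectly omitted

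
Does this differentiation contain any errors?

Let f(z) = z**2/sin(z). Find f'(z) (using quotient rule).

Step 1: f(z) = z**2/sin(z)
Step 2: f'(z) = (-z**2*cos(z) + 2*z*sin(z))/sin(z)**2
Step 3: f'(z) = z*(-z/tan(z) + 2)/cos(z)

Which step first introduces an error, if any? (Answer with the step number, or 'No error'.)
Step 3

Step 3 is incorrect due to a wrong trig function.
The step shows: z*(-z/tan(z) + 2)/cos(z)
The correct value should be: z*(-z/tan(z) + 2)/sin(z)

Explanation: sin(z) was incorrectly written as cos(z): the term z*(-z/tan(z) + 2)/sin(z) was incorrectly written as z*(-z/tan(z) + 2)/cos(z)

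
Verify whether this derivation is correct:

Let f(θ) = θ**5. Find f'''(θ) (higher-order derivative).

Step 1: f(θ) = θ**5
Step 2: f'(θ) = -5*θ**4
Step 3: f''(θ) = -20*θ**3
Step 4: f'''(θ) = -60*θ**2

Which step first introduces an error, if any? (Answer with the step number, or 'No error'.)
Step 2

Step 2 is incorrect due to a sign flip.
The step shows: -5*θ**4
The correct value should be: 5*θ**4

Explanation: The sign of the whole expression was flipped: the term 5*θ**4 was incorrectly written as -5*θ**4
The later steps are derived from this incorrect expression, so the error originates in Step 2.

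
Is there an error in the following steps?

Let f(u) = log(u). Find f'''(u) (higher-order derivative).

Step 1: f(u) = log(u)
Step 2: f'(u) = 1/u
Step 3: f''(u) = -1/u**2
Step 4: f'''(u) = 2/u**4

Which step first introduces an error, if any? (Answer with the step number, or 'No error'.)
Step 4

Step 4 is incorrect due to a wrong exponent.
The step shows: 2/u**4
The correct value should be: 2/u**3

Explanation: The exponent -3 on u was incorrectly written as -4: the term 2/u**3 was incorrectly written as 2/u**4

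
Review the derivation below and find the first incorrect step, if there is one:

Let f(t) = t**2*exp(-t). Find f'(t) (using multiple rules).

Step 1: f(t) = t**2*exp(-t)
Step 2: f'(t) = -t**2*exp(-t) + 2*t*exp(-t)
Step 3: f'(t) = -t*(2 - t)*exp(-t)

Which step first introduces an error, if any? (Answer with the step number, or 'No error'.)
Step 3

Step 3 is incorrect due to a sign flip.
The step shows: -t*(2 - t)*exp(-t)
The correct value should be: t*(2 - t)*exp(-t)

Explanation: The sign of the whole expression was flipped: the term t*(2 - t)*exp(-t) was incorrectly written as -t*(2 - t)*exp(-t)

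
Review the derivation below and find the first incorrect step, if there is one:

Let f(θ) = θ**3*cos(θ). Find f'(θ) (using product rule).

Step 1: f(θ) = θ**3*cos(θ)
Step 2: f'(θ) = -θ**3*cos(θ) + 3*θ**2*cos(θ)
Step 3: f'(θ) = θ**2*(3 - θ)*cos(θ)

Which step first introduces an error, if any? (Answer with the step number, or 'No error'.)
Step 2

Step 2 is incorrect due to a wrong trig function.
The step shows: -θ**3*cos(θ) + 3*θ**2*cos(θ)
The correct value should be: -θ**3*sin(θ) + 3*θ**2*cos(θ)

Explanation: sin(θ) was incorrectly written as cos(θ): the term -θ**3*sin(θ) was incorrectly written as -θ**3*cos(θ)
The later steps are derived from this incorrect expression, so the error originates in Step 2.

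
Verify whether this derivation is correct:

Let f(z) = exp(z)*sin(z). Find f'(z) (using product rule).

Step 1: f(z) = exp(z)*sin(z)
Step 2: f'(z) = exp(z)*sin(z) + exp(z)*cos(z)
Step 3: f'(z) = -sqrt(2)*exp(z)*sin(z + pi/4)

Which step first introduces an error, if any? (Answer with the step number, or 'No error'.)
Step 3

Step 3 is incorrect due to a sign flip.
The step shows: -sqrt(2)*exp(z)*sin(z + pi/4)
The correct value should be: sqrt(2)*exp(z)*sin(z + pi/4)

Explanation: The sign of the whole expression was flipped: the term sqrt(2)*exp(z)*sin(z + pi/4) was incorrectly written as -sqrt(2)*exp(z)*sin(z + pi/4)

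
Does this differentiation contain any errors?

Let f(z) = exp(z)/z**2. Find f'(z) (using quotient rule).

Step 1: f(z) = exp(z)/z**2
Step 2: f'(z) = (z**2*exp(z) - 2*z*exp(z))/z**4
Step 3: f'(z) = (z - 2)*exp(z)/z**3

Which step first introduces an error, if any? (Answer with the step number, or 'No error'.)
No error

All steps in this derivation are correct.
The final answer f'(z) = (z - 2)*exp(z)/z**3 is valid.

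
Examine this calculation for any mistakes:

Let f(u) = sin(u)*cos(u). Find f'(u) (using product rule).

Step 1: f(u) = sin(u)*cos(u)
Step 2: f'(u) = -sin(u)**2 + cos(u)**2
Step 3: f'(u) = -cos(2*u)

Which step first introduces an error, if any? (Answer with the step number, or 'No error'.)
Step 3

Step 3 is incorrect due to a sign flip.
The step shows: -cos(2*u)
The correct value should be: cos(2*u)

Explanation: The sign of the whole expression was flipped: the term cos(2*u) was incorrectly written as -cos(2*u)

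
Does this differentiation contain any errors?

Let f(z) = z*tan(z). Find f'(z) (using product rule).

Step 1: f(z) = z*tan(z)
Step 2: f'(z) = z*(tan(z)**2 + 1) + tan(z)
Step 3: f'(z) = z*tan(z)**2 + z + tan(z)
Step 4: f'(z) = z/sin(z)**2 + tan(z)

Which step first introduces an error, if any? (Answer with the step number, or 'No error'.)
Step 4

Step 4 is incorrect due to a wrong trig function.
The step shows: z/sin(z)**2 + tan(z)
The correct value should be: z/cos(z)**2 + tan(z)

Explanation: cos(z) was incorrectly written as sin(z): the term z/cos(z)**2 was incorrectly written as z/sin(z)**2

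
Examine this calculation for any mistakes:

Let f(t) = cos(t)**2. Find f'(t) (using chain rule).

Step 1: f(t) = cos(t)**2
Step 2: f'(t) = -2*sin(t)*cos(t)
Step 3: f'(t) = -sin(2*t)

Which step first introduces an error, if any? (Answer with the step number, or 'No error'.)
No error

All steps in this derivation are correct.
The final answer f'(t) = -sin(2*t) is valid.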